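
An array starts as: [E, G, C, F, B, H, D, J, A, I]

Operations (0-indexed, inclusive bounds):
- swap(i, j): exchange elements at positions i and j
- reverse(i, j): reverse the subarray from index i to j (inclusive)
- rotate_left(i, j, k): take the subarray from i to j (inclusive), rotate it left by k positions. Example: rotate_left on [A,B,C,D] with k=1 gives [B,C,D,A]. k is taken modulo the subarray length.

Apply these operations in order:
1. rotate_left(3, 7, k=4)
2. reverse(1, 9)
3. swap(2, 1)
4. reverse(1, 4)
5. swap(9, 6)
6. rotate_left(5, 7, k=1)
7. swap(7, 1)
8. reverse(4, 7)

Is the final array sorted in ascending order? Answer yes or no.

After 1 (rotate_left(3, 7, k=4)): [E, G, C, J, F, B, H, D, A, I]
After 2 (reverse(1, 9)): [E, I, A, D, H, B, F, J, C, G]
After 3 (swap(2, 1)): [E, A, I, D, H, B, F, J, C, G]
After 4 (reverse(1, 4)): [E, H, D, I, A, B, F, J, C, G]
After 5 (swap(9, 6)): [E, H, D, I, A, B, G, J, C, F]
After 6 (rotate_left(5, 7, k=1)): [E, H, D, I, A, G, J, B, C, F]
After 7 (swap(7, 1)): [E, B, D, I, A, G, J, H, C, F]
After 8 (reverse(4, 7)): [E, B, D, I, H, J, G, A, C, F]

Answer: no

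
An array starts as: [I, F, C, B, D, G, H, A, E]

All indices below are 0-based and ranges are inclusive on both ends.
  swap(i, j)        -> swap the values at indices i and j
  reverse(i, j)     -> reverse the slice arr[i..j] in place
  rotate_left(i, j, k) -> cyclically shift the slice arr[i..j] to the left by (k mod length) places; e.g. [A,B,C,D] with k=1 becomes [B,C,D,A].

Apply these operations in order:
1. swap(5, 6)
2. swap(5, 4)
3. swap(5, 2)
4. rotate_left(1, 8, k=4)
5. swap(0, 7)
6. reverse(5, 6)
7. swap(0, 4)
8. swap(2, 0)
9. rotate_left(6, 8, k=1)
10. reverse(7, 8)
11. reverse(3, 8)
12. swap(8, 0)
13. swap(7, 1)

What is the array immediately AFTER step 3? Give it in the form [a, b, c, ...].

Answer: [I, F, D, B, H, C, G, A, E]

Derivation:
After 1 (swap(5, 6)): [I, F, C, B, D, H, G, A, E]
After 2 (swap(5, 4)): [I, F, C, B, H, D, G, A, E]
After 3 (swap(5, 2)): [I, F, D, B, H, C, G, A, E]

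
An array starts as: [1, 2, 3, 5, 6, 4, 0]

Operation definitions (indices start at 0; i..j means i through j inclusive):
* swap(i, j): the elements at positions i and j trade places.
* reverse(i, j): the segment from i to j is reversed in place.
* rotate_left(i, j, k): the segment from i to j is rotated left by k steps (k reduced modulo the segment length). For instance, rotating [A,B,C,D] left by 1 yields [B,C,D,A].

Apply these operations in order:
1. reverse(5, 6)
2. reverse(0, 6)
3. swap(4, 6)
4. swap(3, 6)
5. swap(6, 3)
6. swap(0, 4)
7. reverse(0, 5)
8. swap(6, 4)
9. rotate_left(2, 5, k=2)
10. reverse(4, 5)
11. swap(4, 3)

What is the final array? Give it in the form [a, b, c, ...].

Answer: [2, 4, 3, 6, 1, 5, 0]

Derivation:
After 1 (reverse(5, 6)): [1, 2, 3, 5, 6, 0, 4]
After 2 (reverse(0, 6)): [4, 0, 6, 5, 3, 2, 1]
After 3 (swap(4, 6)): [4, 0, 6, 5, 1, 2, 3]
After 4 (swap(3, 6)): [4, 0, 6, 3, 1, 2, 5]
After 5 (swap(6, 3)): [4, 0, 6, 5, 1, 2, 3]
After 6 (swap(0, 4)): [1, 0, 6, 5, 4, 2, 3]
After 7 (reverse(0, 5)): [2, 4, 5, 6, 0, 1, 3]
After 8 (swap(6, 4)): [2, 4, 5, 6, 3, 1, 0]
After 9 (rotate_left(2, 5, k=2)): [2, 4, 3, 1, 5, 6, 0]
After 10 (reverse(4, 5)): [2, 4, 3, 1, 6, 5, 0]
After 11 (swap(4, 3)): [2, 4, 3, 6, 1, 5, 0]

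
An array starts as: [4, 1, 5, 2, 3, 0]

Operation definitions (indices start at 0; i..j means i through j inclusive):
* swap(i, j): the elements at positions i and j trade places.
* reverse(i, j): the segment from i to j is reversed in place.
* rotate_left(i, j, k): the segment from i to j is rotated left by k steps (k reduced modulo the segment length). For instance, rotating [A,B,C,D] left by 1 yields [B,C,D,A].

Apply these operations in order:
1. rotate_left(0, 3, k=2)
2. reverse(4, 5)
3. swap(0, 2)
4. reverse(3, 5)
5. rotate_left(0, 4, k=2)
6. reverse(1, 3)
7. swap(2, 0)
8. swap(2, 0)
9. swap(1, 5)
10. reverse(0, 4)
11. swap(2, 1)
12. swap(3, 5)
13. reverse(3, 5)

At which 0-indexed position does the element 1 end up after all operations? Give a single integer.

After 1 (rotate_left(0, 3, k=2)): [5, 2, 4, 1, 3, 0]
After 2 (reverse(4, 5)): [5, 2, 4, 1, 0, 3]
After 3 (swap(0, 2)): [4, 2, 5, 1, 0, 3]
After 4 (reverse(3, 5)): [4, 2, 5, 3, 0, 1]
After 5 (rotate_left(0, 4, k=2)): [5, 3, 0, 4, 2, 1]
After 6 (reverse(1, 3)): [5, 4, 0, 3, 2, 1]
After 7 (swap(2, 0)): [0, 4, 5, 3, 2, 1]
After 8 (swap(2, 0)): [5, 4, 0, 3, 2, 1]
After 9 (swap(1, 5)): [5, 1, 0, 3, 2, 4]
After 10 (reverse(0, 4)): [2, 3, 0, 1, 5, 4]
After 11 (swap(2, 1)): [2, 0, 3, 1, 5, 4]
After 12 (swap(3, 5)): [2, 0, 3, 4, 5, 1]
After 13 (reverse(3, 5)): [2, 0, 3, 1, 5, 4]

Answer: 3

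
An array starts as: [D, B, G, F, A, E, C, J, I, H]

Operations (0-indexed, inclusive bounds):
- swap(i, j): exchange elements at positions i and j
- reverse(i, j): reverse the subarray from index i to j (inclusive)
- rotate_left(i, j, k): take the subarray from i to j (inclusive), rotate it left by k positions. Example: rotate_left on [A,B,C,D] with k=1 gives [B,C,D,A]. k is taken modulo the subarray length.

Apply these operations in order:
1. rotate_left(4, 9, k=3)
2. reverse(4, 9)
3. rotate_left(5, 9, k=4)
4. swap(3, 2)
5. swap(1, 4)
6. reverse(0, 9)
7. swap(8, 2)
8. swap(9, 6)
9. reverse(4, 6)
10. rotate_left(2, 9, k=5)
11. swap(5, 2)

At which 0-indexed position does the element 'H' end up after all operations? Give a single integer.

After 1 (rotate_left(4, 9, k=3)): [D, B, G, F, J, I, H, A, E, C]
After 2 (reverse(4, 9)): [D, B, G, F, C, E, A, H, I, J]
After 3 (rotate_left(5, 9, k=4)): [D, B, G, F, C, J, E, A, H, I]
After 4 (swap(3, 2)): [D, B, F, G, C, J, E, A, H, I]
After 5 (swap(1, 4)): [D, C, F, G, B, J, E, A, H, I]
After 6 (reverse(0, 9)): [I, H, A, E, J, B, G, F, C, D]
After 7 (swap(8, 2)): [I, H, C, E, J, B, G, F, A, D]
After 8 (swap(9, 6)): [I, H, C, E, J, B, D, F, A, G]
After 9 (reverse(4, 6)): [I, H, C, E, D, B, J, F, A, G]
After 10 (rotate_left(2, 9, k=5)): [I, H, F, A, G, C, E, D, B, J]
After 11 (swap(5, 2)): [I, H, C, A, G, F, E, D, B, J]

Answer: 1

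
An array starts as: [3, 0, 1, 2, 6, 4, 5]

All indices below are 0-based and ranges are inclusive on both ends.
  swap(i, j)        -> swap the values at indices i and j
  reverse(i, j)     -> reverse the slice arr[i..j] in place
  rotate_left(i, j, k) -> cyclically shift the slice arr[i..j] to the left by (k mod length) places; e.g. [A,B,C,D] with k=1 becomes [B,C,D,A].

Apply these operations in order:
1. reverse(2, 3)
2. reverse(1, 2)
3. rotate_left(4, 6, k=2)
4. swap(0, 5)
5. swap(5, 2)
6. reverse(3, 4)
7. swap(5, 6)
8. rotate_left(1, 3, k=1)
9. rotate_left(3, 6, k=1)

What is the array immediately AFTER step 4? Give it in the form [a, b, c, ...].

Answer: [6, 2, 0, 1, 5, 3, 4]

Derivation:
After 1 (reverse(2, 3)): [3, 0, 2, 1, 6, 4, 5]
After 2 (reverse(1, 2)): [3, 2, 0, 1, 6, 4, 5]
After 3 (rotate_left(4, 6, k=2)): [3, 2, 0, 1, 5, 6, 4]
After 4 (swap(0, 5)): [6, 2, 0, 1, 5, 3, 4]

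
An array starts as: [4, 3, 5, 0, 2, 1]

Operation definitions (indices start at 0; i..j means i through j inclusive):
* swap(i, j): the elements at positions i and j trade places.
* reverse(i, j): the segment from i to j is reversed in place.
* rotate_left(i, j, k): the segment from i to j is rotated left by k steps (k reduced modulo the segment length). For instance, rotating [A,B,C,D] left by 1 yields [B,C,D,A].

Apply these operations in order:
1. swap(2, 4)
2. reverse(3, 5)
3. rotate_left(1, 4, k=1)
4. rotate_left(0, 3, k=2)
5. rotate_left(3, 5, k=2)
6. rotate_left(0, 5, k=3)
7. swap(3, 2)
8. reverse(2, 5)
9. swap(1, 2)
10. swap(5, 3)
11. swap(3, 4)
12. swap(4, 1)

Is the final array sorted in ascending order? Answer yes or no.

After 1 (swap(2, 4)): [4, 3, 2, 0, 5, 1]
After 2 (reverse(3, 5)): [4, 3, 2, 1, 5, 0]
After 3 (rotate_left(1, 4, k=1)): [4, 2, 1, 5, 3, 0]
After 4 (rotate_left(0, 3, k=2)): [1, 5, 4, 2, 3, 0]
After 5 (rotate_left(3, 5, k=2)): [1, 5, 4, 0, 2, 3]
After 6 (rotate_left(0, 5, k=3)): [0, 2, 3, 1, 5, 4]
After 7 (swap(3, 2)): [0, 2, 1, 3, 5, 4]
After 8 (reverse(2, 5)): [0, 2, 4, 5, 3, 1]
After 9 (swap(1, 2)): [0, 4, 2, 5, 3, 1]
After 10 (swap(5, 3)): [0, 4, 2, 1, 3, 5]
After 11 (swap(3, 4)): [0, 4, 2, 3, 1, 5]
After 12 (swap(4, 1)): [0, 1, 2, 3, 4, 5]

Answer: yes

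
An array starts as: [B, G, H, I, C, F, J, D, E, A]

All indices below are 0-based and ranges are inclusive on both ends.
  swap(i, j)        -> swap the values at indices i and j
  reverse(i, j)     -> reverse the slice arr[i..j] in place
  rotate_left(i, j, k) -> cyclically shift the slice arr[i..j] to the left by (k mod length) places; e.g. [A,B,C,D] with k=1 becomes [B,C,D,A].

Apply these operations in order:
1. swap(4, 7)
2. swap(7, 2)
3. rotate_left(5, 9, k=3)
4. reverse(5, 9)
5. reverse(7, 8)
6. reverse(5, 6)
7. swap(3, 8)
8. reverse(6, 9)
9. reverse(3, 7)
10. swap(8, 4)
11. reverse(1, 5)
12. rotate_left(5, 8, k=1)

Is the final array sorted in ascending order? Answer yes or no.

Answer: no

Derivation:
After 1 (swap(4, 7)): [B, G, H, I, D, F, J, C, E, A]
After 2 (swap(7, 2)): [B, G, C, I, D, F, J, H, E, A]
After 3 (rotate_left(5, 9, k=3)): [B, G, C, I, D, E, A, F, J, H]
After 4 (reverse(5, 9)): [B, G, C, I, D, H, J, F, A, E]
After 5 (reverse(7, 8)): [B, G, C, I, D, H, J, A, F, E]
After 6 (reverse(5, 6)): [B, G, C, I, D, J, H, A, F, E]
After 7 (swap(3, 8)): [B, G, C, F, D, J, H, A, I, E]
After 8 (reverse(6, 9)): [B, G, C, F, D, J, E, I, A, H]
After 9 (reverse(3, 7)): [B, G, C, I, E, J, D, F, A, H]
After 10 (swap(8, 4)): [B, G, C, I, A, J, D, F, E, H]
After 11 (reverse(1, 5)): [B, J, A, I, C, G, D, F, E, H]
After 12 (rotate_left(5, 8, k=1)): [B, J, A, I, C, D, F, E, G, H]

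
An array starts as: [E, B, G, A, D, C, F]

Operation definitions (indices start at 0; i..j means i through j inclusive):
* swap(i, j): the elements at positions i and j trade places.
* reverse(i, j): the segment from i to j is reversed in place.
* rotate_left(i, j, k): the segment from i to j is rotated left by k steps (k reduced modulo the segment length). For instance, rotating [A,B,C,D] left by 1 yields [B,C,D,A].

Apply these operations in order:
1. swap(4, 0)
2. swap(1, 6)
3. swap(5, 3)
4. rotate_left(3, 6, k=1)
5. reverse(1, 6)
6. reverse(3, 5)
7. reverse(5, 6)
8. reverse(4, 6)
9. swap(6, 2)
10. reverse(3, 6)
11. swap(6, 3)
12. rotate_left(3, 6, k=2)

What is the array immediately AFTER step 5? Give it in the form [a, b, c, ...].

Answer: [D, C, B, A, E, G, F]

Derivation:
After 1 (swap(4, 0)): [D, B, G, A, E, C, F]
After 2 (swap(1, 6)): [D, F, G, A, E, C, B]
After 3 (swap(5, 3)): [D, F, G, C, E, A, B]
After 4 (rotate_left(3, 6, k=1)): [D, F, G, E, A, B, C]
After 5 (reverse(1, 6)): [D, C, B, A, E, G, F]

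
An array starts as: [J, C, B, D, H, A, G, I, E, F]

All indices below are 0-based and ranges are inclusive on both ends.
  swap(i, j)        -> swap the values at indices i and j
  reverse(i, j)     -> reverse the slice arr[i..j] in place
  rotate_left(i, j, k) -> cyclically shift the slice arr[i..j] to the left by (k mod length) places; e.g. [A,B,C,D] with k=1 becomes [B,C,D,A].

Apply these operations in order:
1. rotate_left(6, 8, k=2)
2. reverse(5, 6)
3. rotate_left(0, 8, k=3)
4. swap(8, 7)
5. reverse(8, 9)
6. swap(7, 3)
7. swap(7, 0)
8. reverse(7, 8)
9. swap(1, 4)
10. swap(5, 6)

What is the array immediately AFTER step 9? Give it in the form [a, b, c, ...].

Answer: [A, G, E, B, H, I, J, F, D, C]

Derivation:
After 1 (rotate_left(6, 8, k=2)): [J, C, B, D, H, A, E, G, I, F]
After 2 (reverse(5, 6)): [J, C, B, D, H, E, A, G, I, F]
After 3 (rotate_left(0, 8, k=3)): [D, H, E, A, G, I, J, C, B, F]
After 4 (swap(8, 7)): [D, H, E, A, G, I, J, B, C, F]
After 5 (reverse(8, 9)): [D, H, E, A, G, I, J, B, F, C]
After 6 (swap(7, 3)): [D, H, E, B, G, I, J, A, F, C]
After 7 (swap(7, 0)): [A, H, E, B, G, I, J, D, F, C]
After 8 (reverse(7, 8)): [A, H, E, B, G, I, J, F, D, C]
After 9 (swap(1, 4)): [A, G, E, B, H, I, J, F, D, C]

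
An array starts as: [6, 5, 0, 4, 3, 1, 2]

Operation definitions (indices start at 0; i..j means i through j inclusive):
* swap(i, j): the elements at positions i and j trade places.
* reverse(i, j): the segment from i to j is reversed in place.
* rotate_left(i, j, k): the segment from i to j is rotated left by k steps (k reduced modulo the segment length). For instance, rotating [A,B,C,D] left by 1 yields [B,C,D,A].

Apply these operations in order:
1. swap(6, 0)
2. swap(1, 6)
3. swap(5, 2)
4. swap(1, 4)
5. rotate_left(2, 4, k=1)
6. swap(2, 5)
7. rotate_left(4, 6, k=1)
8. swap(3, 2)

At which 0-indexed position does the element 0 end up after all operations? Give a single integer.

After 1 (swap(6, 0)): [2, 5, 0, 4, 3, 1, 6]
After 2 (swap(1, 6)): [2, 6, 0, 4, 3, 1, 5]
After 3 (swap(5, 2)): [2, 6, 1, 4, 3, 0, 5]
After 4 (swap(1, 4)): [2, 3, 1, 4, 6, 0, 5]
After 5 (rotate_left(2, 4, k=1)): [2, 3, 4, 6, 1, 0, 5]
After 6 (swap(2, 5)): [2, 3, 0, 6, 1, 4, 5]
After 7 (rotate_left(4, 6, k=1)): [2, 3, 0, 6, 4, 5, 1]
After 8 (swap(3, 2)): [2, 3, 6, 0, 4, 5, 1]

Answer: 3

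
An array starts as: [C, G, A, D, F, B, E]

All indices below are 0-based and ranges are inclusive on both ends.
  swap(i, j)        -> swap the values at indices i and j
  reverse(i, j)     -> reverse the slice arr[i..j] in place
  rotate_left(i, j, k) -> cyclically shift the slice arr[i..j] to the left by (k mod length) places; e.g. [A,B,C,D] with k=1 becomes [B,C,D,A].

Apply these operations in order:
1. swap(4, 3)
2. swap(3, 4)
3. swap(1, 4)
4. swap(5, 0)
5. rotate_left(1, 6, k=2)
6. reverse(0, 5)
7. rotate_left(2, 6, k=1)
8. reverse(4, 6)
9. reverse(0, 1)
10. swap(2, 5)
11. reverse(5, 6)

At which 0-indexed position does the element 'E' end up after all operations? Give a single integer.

Answer: 0

Derivation:
After 1 (swap(4, 3)): [C, G, A, F, D, B, E]
After 2 (swap(3, 4)): [C, G, A, D, F, B, E]
After 3 (swap(1, 4)): [C, F, A, D, G, B, E]
After 4 (swap(5, 0)): [B, F, A, D, G, C, E]
After 5 (rotate_left(1, 6, k=2)): [B, D, G, C, E, F, A]
After 6 (reverse(0, 5)): [F, E, C, G, D, B, A]
After 7 (rotate_left(2, 6, k=1)): [F, E, G, D, B, A, C]
After 8 (reverse(4, 6)): [F, E, G, D, C, A, B]
After 9 (reverse(0, 1)): [E, F, G, D, C, A, B]
After 10 (swap(2, 5)): [E, F, A, D, C, G, B]
After 11 (reverse(5, 6)): [E, F, A, D, C, B, G]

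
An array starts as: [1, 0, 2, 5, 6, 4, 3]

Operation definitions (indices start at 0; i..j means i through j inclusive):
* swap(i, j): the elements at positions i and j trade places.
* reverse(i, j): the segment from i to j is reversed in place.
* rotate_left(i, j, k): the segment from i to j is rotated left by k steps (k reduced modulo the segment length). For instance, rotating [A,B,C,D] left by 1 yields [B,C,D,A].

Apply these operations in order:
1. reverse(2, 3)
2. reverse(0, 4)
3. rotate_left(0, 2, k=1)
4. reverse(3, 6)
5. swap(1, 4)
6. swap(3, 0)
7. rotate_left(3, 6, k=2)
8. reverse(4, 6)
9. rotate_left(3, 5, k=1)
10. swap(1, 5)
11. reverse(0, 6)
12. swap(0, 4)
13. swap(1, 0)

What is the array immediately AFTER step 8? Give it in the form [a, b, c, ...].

After 1 (reverse(2, 3)): [1, 0, 5, 2, 6, 4, 3]
After 2 (reverse(0, 4)): [6, 2, 5, 0, 1, 4, 3]
After 3 (rotate_left(0, 2, k=1)): [2, 5, 6, 0, 1, 4, 3]
After 4 (reverse(3, 6)): [2, 5, 6, 3, 4, 1, 0]
After 5 (swap(1, 4)): [2, 4, 6, 3, 5, 1, 0]
After 6 (swap(3, 0)): [3, 4, 6, 2, 5, 1, 0]
After 7 (rotate_left(3, 6, k=2)): [3, 4, 6, 1, 0, 2, 5]
After 8 (reverse(4, 6)): [3, 4, 6, 1, 5, 2, 0]

Answer: [3, 4, 6, 1, 5, 2, 0]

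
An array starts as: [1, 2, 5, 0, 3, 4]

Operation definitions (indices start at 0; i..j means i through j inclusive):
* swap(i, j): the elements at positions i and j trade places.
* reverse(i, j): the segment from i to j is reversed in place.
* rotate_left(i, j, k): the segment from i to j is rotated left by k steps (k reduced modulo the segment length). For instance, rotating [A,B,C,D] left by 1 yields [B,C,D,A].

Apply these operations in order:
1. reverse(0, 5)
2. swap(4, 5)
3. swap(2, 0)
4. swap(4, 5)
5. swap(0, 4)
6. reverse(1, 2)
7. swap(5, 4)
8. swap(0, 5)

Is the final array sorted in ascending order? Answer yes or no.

Answer: no

Derivation:
After 1 (reverse(0, 5)): [4, 3, 0, 5, 2, 1]
After 2 (swap(4, 5)): [4, 3, 0, 5, 1, 2]
After 3 (swap(2, 0)): [0, 3, 4, 5, 1, 2]
After 4 (swap(4, 5)): [0, 3, 4, 5, 2, 1]
After 5 (swap(0, 4)): [2, 3, 4, 5, 0, 1]
After 6 (reverse(1, 2)): [2, 4, 3, 5, 0, 1]
After 7 (swap(5, 4)): [2, 4, 3, 5, 1, 0]
After 8 (swap(0, 5)): [0, 4, 3, 5, 1, 2]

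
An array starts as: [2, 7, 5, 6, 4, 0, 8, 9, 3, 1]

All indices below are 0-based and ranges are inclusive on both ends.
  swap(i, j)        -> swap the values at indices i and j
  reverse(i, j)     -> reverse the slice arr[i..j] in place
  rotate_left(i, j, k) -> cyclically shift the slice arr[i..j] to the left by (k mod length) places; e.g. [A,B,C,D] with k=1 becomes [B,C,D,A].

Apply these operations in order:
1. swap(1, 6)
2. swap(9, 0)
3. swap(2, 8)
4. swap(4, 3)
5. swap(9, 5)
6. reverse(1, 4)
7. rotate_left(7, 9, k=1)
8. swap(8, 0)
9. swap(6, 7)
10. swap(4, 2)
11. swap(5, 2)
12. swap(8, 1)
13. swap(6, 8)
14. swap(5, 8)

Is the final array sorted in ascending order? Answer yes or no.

After 1 (swap(1, 6)): [2, 8, 5, 6, 4, 0, 7, 9, 3, 1]
After 2 (swap(9, 0)): [1, 8, 5, 6, 4, 0, 7, 9, 3, 2]
After 3 (swap(2, 8)): [1, 8, 3, 6, 4, 0, 7, 9, 5, 2]
After 4 (swap(4, 3)): [1, 8, 3, 4, 6, 0, 7, 9, 5, 2]
After 5 (swap(9, 5)): [1, 8, 3, 4, 6, 2, 7, 9, 5, 0]
After 6 (reverse(1, 4)): [1, 6, 4, 3, 8, 2, 7, 9, 5, 0]
After 7 (rotate_left(7, 9, k=1)): [1, 6, 4, 3, 8, 2, 7, 5, 0, 9]
After 8 (swap(8, 0)): [0, 6, 4, 3, 8, 2, 7, 5, 1, 9]
After 9 (swap(6, 7)): [0, 6, 4, 3, 8, 2, 5, 7, 1, 9]
After 10 (swap(4, 2)): [0, 6, 8, 3, 4, 2, 5, 7, 1, 9]
After 11 (swap(5, 2)): [0, 6, 2, 3, 4, 8, 5, 7, 1, 9]
After 12 (swap(8, 1)): [0, 1, 2, 3, 4, 8, 5, 7, 6, 9]
After 13 (swap(6, 8)): [0, 1, 2, 3, 4, 8, 6, 7, 5, 9]
After 14 (swap(5, 8)): [0, 1, 2, 3, 4, 5, 6, 7, 8, 9]

Answer: yes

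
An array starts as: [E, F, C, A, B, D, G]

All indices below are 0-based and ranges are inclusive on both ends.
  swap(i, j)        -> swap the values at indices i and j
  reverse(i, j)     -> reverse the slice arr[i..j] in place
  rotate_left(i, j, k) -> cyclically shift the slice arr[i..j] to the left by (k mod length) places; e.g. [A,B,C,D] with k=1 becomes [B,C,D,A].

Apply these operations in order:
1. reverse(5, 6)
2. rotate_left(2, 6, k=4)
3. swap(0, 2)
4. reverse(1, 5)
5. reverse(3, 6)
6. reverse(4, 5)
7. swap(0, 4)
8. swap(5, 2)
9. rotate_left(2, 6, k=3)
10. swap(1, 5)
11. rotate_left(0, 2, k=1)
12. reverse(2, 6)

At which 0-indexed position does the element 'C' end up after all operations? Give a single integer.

After 1 (reverse(5, 6)): [E, F, C, A, B, G, D]
After 2 (rotate_left(2, 6, k=4)): [E, F, D, C, A, B, G]
After 3 (swap(0, 2)): [D, F, E, C, A, B, G]
After 4 (reverse(1, 5)): [D, B, A, C, E, F, G]
After 5 (reverse(3, 6)): [D, B, A, G, F, E, C]
After 6 (reverse(4, 5)): [D, B, A, G, E, F, C]
After 7 (swap(0, 4)): [E, B, A, G, D, F, C]
After 8 (swap(5, 2)): [E, B, F, G, D, A, C]
After 9 (rotate_left(2, 6, k=3)): [E, B, A, C, F, G, D]
After 10 (swap(1, 5)): [E, G, A, C, F, B, D]
After 11 (rotate_left(0, 2, k=1)): [G, A, E, C, F, B, D]
After 12 (reverse(2, 6)): [G, A, D, B, F, C, E]

Answer: 5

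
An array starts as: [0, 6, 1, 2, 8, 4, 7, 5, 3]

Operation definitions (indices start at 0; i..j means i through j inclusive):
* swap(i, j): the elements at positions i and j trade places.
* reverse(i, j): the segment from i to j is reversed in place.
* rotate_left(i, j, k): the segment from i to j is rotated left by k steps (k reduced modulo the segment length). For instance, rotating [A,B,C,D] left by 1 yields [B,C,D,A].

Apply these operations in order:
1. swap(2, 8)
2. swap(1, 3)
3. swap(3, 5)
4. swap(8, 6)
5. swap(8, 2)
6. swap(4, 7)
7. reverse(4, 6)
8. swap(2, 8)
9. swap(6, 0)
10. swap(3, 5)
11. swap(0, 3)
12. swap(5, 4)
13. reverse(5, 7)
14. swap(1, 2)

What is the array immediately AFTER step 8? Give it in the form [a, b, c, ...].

Answer: [0, 2, 3, 4, 1, 6, 5, 8, 7]

Derivation:
After 1 (swap(2, 8)): [0, 6, 3, 2, 8, 4, 7, 5, 1]
After 2 (swap(1, 3)): [0, 2, 3, 6, 8, 4, 7, 5, 1]
After 3 (swap(3, 5)): [0, 2, 3, 4, 8, 6, 7, 5, 1]
After 4 (swap(8, 6)): [0, 2, 3, 4, 8, 6, 1, 5, 7]
After 5 (swap(8, 2)): [0, 2, 7, 4, 8, 6, 1, 5, 3]
After 6 (swap(4, 7)): [0, 2, 7, 4, 5, 6, 1, 8, 3]
After 7 (reverse(4, 6)): [0, 2, 7, 4, 1, 6, 5, 8, 3]
After 8 (swap(2, 8)): [0, 2, 3, 4, 1, 6, 5, 8, 7]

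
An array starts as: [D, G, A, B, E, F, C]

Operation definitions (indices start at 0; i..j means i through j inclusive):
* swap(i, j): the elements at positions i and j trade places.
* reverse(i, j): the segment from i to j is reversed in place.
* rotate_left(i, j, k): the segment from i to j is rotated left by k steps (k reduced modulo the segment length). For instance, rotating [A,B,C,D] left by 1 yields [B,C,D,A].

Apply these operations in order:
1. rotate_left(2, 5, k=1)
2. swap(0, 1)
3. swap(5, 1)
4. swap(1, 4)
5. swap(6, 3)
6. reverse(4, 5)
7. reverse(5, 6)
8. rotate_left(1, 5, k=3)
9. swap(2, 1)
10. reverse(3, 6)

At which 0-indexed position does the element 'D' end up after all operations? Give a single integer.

Answer: 2

Derivation:
After 1 (rotate_left(2, 5, k=1)): [D, G, B, E, F, A, C]
After 2 (swap(0, 1)): [G, D, B, E, F, A, C]
After 3 (swap(5, 1)): [G, A, B, E, F, D, C]
After 4 (swap(1, 4)): [G, F, B, E, A, D, C]
After 5 (swap(6, 3)): [G, F, B, C, A, D, E]
After 6 (reverse(4, 5)): [G, F, B, C, D, A, E]
After 7 (reverse(5, 6)): [G, F, B, C, D, E, A]
After 8 (rotate_left(1, 5, k=3)): [G, D, E, F, B, C, A]
After 9 (swap(2, 1)): [G, E, D, F, B, C, A]
After 10 (reverse(3, 6)): [G, E, D, A, C, B, F]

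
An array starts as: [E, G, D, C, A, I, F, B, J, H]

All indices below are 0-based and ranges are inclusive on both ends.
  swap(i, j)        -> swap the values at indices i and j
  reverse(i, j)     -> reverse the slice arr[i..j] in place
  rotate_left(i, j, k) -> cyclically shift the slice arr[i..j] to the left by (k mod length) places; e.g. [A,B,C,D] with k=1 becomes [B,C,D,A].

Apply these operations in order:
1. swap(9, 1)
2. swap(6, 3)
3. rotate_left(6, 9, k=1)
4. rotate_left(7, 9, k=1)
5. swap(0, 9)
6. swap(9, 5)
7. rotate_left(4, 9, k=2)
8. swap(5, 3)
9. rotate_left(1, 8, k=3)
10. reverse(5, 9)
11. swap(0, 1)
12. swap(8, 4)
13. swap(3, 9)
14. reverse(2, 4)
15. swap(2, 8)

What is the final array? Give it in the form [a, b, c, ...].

Answer: [B, J, I, A, F, E, G, D, H, C]

Derivation:
After 1 (swap(9, 1)): [E, H, D, C, A, I, F, B, J, G]
After 2 (swap(6, 3)): [E, H, D, F, A, I, C, B, J, G]
After 3 (rotate_left(6, 9, k=1)): [E, H, D, F, A, I, B, J, G, C]
After 4 (rotate_left(7, 9, k=1)): [E, H, D, F, A, I, B, G, C, J]
After 5 (swap(0, 9)): [J, H, D, F, A, I, B, G, C, E]
After 6 (swap(9, 5)): [J, H, D, F, A, E, B, G, C, I]
After 7 (rotate_left(4, 9, k=2)): [J, H, D, F, B, G, C, I, A, E]
After 8 (swap(5, 3)): [J, H, D, G, B, F, C, I, A, E]
After 9 (rotate_left(1, 8, k=3)): [J, B, F, C, I, A, H, D, G, E]
After 10 (reverse(5, 9)): [J, B, F, C, I, E, G, D, H, A]
After 11 (swap(0, 1)): [B, J, F, C, I, E, G, D, H, A]
After 12 (swap(8, 4)): [B, J, F, C, H, E, G, D, I, A]
After 13 (swap(3, 9)): [B, J, F, A, H, E, G, D, I, C]
After 14 (reverse(2, 4)): [B, J, H, A, F, E, G, D, I, C]
After 15 (swap(2, 8)): [B, J, I, A, F, E, G, D, H, C]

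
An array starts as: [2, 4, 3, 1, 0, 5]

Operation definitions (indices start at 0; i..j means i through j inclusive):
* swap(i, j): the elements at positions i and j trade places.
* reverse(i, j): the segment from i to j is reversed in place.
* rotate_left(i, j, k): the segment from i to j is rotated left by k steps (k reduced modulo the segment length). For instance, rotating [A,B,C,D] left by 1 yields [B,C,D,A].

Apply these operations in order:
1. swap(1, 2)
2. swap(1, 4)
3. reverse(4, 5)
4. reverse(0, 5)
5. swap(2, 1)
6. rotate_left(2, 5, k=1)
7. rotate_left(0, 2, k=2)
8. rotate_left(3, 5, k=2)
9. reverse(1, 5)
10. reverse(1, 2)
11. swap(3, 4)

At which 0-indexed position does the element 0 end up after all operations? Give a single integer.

Answer: 1

Derivation:
After 1 (swap(1, 2)): [2, 3, 4, 1, 0, 5]
After 2 (swap(1, 4)): [2, 0, 4, 1, 3, 5]
After 3 (reverse(4, 5)): [2, 0, 4, 1, 5, 3]
After 4 (reverse(0, 5)): [3, 5, 1, 4, 0, 2]
After 5 (swap(2, 1)): [3, 1, 5, 4, 0, 2]
After 6 (rotate_left(2, 5, k=1)): [3, 1, 4, 0, 2, 5]
After 7 (rotate_left(0, 2, k=2)): [4, 3, 1, 0, 2, 5]
After 8 (rotate_left(3, 5, k=2)): [4, 3, 1, 5, 0, 2]
After 9 (reverse(1, 5)): [4, 2, 0, 5, 1, 3]
After 10 (reverse(1, 2)): [4, 0, 2, 5, 1, 3]
After 11 (swap(3, 4)): [4, 0, 2, 1, 5, 3]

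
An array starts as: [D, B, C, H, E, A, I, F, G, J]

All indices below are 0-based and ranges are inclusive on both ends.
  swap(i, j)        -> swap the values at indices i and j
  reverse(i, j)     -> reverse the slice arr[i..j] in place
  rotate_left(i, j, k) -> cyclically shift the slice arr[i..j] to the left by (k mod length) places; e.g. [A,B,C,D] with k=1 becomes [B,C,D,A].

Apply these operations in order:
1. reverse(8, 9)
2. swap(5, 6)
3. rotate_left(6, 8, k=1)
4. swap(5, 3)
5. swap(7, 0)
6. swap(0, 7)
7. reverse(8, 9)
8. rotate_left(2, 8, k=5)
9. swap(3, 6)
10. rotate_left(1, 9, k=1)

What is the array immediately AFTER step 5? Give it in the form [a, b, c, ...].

After 1 (reverse(8, 9)): [D, B, C, H, E, A, I, F, J, G]
After 2 (swap(5, 6)): [D, B, C, H, E, I, A, F, J, G]
After 3 (rotate_left(6, 8, k=1)): [D, B, C, H, E, I, F, J, A, G]
After 4 (swap(5, 3)): [D, B, C, I, E, H, F, J, A, G]
After 5 (swap(7, 0)): [J, B, C, I, E, H, F, D, A, G]

Answer: [J, B, C, I, E, H, F, D, A, G]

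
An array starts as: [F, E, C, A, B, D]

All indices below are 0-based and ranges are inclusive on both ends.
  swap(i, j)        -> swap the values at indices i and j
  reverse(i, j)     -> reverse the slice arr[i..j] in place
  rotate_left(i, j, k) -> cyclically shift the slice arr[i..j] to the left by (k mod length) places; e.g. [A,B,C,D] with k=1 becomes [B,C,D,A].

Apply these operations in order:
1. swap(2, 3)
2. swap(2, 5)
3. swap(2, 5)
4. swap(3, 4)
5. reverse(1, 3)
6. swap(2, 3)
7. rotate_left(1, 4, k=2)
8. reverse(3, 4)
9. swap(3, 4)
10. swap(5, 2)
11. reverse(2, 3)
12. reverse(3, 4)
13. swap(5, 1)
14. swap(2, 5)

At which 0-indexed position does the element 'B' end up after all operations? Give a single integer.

Answer: 5

Derivation:
After 1 (swap(2, 3)): [F, E, A, C, B, D]
After 2 (swap(2, 5)): [F, E, D, C, B, A]
After 3 (swap(2, 5)): [F, E, A, C, B, D]
After 4 (swap(3, 4)): [F, E, A, B, C, D]
After 5 (reverse(1, 3)): [F, B, A, E, C, D]
After 6 (swap(2, 3)): [F, B, E, A, C, D]
After 7 (rotate_left(1, 4, k=2)): [F, A, C, B, E, D]
After 8 (reverse(3, 4)): [F, A, C, E, B, D]
After 9 (swap(3, 4)): [F, A, C, B, E, D]
After 10 (swap(5, 2)): [F, A, D, B, E, C]
After 11 (reverse(2, 3)): [F, A, B, D, E, C]
After 12 (reverse(3, 4)): [F, A, B, E, D, C]
After 13 (swap(5, 1)): [F, C, B, E, D, A]
After 14 (swap(2, 5)): [F, C, A, E, D, B]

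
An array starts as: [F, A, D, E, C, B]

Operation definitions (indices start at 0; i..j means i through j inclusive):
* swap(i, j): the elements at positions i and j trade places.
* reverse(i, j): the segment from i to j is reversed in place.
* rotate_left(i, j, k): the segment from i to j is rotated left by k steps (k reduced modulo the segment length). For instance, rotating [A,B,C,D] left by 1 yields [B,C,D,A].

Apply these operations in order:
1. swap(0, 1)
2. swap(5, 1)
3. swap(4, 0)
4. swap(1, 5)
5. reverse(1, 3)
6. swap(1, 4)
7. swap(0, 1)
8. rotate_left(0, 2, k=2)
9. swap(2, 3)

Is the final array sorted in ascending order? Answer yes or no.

Answer: no

Derivation:
After 1 (swap(0, 1)): [A, F, D, E, C, B]
After 2 (swap(5, 1)): [A, B, D, E, C, F]
After 3 (swap(4, 0)): [C, B, D, E, A, F]
After 4 (swap(1, 5)): [C, F, D, E, A, B]
After 5 (reverse(1, 3)): [C, E, D, F, A, B]
After 6 (swap(1, 4)): [C, A, D, F, E, B]
After 7 (swap(0, 1)): [A, C, D, F, E, B]
After 8 (rotate_left(0, 2, k=2)): [D, A, C, F, E, B]
After 9 (swap(2, 3)): [D, A, F, C, E, B]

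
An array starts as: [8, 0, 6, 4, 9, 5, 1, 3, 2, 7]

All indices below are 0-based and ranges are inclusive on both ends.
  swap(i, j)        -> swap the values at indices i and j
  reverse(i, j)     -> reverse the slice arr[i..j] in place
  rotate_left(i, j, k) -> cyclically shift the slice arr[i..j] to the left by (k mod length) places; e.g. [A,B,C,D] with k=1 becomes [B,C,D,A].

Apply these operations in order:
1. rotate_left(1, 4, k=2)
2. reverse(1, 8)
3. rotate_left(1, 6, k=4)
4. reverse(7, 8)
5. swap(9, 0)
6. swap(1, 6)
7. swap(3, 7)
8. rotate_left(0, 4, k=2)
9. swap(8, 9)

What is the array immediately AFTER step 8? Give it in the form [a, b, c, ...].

After 1 (rotate_left(1, 4, k=2)): [8, 4, 9, 0, 6, 5, 1, 3, 2, 7]
After 2 (reverse(1, 8)): [8, 2, 3, 1, 5, 6, 0, 9, 4, 7]
After 3 (rotate_left(1, 6, k=4)): [8, 6, 0, 2, 3, 1, 5, 9, 4, 7]
After 4 (reverse(7, 8)): [8, 6, 0, 2, 3, 1, 5, 4, 9, 7]
After 5 (swap(9, 0)): [7, 6, 0, 2, 3, 1, 5, 4, 9, 8]
After 6 (swap(1, 6)): [7, 5, 0, 2, 3, 1, 6, 4, 9, 8]
After 7 (swap(3, 7)): [7, 5, 0, 4, 3, 1, 6, 2, 9, 8]
After 8 (rotate_left(0, 4, k=2)): [0, 4, 3, 7, 5, 1, 6, 2, 9, 8]

Answer: [0, 4, 3, 7, 5, 1, 6, 2, 9, 8]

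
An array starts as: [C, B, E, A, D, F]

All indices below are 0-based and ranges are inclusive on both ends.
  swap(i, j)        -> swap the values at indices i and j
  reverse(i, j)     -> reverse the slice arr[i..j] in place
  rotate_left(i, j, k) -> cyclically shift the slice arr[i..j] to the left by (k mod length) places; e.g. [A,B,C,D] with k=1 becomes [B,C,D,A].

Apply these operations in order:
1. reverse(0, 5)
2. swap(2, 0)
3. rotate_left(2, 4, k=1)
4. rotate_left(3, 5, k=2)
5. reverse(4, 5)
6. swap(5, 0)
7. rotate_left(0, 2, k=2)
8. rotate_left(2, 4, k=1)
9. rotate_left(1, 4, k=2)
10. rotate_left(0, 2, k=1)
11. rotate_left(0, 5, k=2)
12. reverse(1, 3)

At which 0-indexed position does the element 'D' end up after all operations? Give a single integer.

After 1 (reverse(0, 5)): [F, D, A, E, B, C]
After 2 (swap(2, 0)): [A, D, F, E, B, C]
After 3 (rotate_left(2, 4, k=1)): [A, D, E, B, F, C]
After 4 (rotate_left(3, 5, k=2)): [A, D, E, C, B, F]
After 5 (reverse(4, 5)): [A, D, E, C, F, B]
After 6 (swap(5, 0)): [B, D, E, C, F, A]
After 7 (rotate_left(0, 2, k=2)): [E, B, D, C, F, A]
After 8 (rotate_left(2, 4, k=1)): [E, B, C, F, D, A]
After 9 (rotate_left(1, 4, k=2)): [E, F, D, B, C, A]
After 10 (rotate_left(0, 2, k=1)): [F, D, E, B, C, A]
After 11 (rotate_left(0, 5, k=2)): [E, B, C, A, F, D]
After 12 (reverse(1, 3)): [E, A, C, B, F, D]

Answer: 5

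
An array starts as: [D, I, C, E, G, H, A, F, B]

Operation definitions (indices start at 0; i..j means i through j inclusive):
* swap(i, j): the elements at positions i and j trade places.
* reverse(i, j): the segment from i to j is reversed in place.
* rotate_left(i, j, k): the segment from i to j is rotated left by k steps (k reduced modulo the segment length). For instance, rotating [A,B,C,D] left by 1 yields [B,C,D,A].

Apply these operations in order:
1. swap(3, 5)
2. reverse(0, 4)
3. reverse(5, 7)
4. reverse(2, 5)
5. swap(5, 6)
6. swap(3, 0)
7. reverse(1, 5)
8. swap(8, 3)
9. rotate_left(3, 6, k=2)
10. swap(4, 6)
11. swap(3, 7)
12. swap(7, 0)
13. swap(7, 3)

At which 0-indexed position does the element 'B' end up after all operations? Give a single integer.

Answer: 5

Derivation:
After 1 (swap(3, 5)): [D, I, C, H, G, E, A, F, B]
After 2 (reverse(0, 4)): [G, H, C, I, D, E, A, F, B]
After 3 (reverse(5, 7)): [G, H, C, I, D, F, A, E, B]
After 4 (reverse(2, 5)): [G, H, F, D, I, C, A, E, B]
After 5 (swap(5, 6)): [G, H, F, D, I, A, C, E, B]
After 6 (swap(3, 0)): [D, H, F, G, I, A, C, E, B]
After 7 (reverse(1, 5)): [D, A, I, G, F, H, C, E, B]
After 8 (swap(8, 3)): [D, A, I, B, F, H, C, E, G]
After 9 (rotate_left(3, 6, k=2)): [D, A, I, H, C, B, F, E, G]
After 10 (swap(4, 6)): [D, A, I, H, F, B, C, E, G]
After 11 (swap(3, 7)): [D, A, I, E, F, B, C, H, G]
After 12 (swap(7, 0)): [H, A, I, E, F, B, C, D, G]
After 13 (swap(7, 3)): [H, A, I, D, F, B, C, E, G]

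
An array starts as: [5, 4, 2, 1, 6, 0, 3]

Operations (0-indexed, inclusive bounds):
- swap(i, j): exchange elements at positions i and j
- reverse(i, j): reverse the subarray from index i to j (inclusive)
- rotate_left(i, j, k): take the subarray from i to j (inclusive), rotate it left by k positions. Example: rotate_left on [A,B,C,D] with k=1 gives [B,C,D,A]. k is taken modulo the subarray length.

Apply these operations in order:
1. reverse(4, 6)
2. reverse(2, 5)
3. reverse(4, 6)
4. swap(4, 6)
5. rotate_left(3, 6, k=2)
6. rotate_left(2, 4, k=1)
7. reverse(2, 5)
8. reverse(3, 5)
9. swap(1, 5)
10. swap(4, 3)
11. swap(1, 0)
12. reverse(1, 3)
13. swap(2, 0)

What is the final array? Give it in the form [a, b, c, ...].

Answer: [3, 6, 0, 5, 2, 4, 1]

Derivation:
After 1 (reverse(4, 6)): [5, 4, 2, 1, 3, 0, 6]
After 2 (reverse(2, 5)): [5, 4, 0, 3, 1, 2, 6]
After 3 (reverse(4, 6)): [5, 4, 0, 3, 6, 2, 1]
After 4 (swap(4, 6)): [5, 4, 0, 3, 1, 2, 6]
After 5 (rotate_left(3, 6, k=2)): [5, 4, 0, 2, 6, 3, 1]
After 6 (rotate_left(2, 4, k=1)): [5, 4, 2, 6, 0, 3, 1]
After 7 (reverse(2, 5)): [5, 4, 3, 0, 6, 2, 1]
After 8 (reverse(3, 5)): [5, 4, 3, 2, 6, 0, 1]
After 9 (swap(1, 5)): [5, 0, 3, 2, 6, 4, 1]
After 10 (swap(4, 3)): [5, 0, 3, 6, 2, 4, 1]
After 11 (swap(1, 0)): [0, 5, 3, 6, 2, 4, 1]
After 12 (reverse(1, 3)): [0, 6, 3, 5, 2, 4, 1]
After 13 (swap(2, 0)): [3, 6, 0, 5, 2, 4, 1]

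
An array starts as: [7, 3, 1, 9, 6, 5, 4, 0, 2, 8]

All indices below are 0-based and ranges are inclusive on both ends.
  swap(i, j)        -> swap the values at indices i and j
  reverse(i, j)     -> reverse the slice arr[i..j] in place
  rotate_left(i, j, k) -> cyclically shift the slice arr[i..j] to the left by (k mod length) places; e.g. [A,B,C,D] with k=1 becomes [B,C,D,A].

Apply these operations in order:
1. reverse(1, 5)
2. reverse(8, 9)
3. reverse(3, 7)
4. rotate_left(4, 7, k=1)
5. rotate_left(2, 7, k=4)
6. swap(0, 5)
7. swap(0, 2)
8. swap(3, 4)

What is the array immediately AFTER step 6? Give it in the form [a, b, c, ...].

After 1 (reverse(1, 5)): [7, 5, 6, 9, 1, 3, 4, 0, 2, 8]
After 2 (reverse(8, 9)): [7, 5, 6, 9, 1, 3, 4, 0, 8, 2]
After 3 (reverse(3, 7)): [7, 5, 6, 0, 4, 3, 1, 9, 8, 2]
After 4 (rotate_left(4, 7, k=1)): [7, 5, 6, 0, 3, 1, 9, 4, 8, 2]
After 5 (rotate_left(2, 7, k=4)): [7, 5, 9, 4, 6, 0, 3, 1, 8, 2]
After 6 (swap(0, 5)): [0, 5, 9, 4, 6, 7, 3, 1, 8, 2]

Answer: [0, 5, 9, 4, 6, 7, 3, 1, 8, 2]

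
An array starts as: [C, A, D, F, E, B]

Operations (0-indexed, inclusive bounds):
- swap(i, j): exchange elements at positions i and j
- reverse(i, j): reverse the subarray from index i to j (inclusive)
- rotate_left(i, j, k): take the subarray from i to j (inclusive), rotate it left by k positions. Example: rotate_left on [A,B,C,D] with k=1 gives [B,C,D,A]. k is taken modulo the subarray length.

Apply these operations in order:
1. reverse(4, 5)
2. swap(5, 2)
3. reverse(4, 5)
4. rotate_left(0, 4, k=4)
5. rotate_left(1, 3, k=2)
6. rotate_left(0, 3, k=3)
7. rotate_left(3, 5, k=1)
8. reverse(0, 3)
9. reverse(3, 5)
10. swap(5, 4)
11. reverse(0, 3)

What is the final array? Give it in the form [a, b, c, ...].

After 1 (reverse(4, 5)): [C, A, D, F, B, E]
After 2 (swap(5, 2)): [C, A, E, F, B, D]
After 3 (reverse(4, 5)): [C, A, E, F, D, B]
After 4 (rotate_left(0, 4, k=4)): [D, C, A, E, F, B]
After 5 (rotate_left(1, 3, k=2)): [D, E, C, A, F, B]
After 6 (rotate_left(0, 3, k=3)): [A, D, E, C, F, B]
After 7 (rotate_left(3, 5, k=1)): [A, D, E, F, B, C]
After 8 (reverse(0, 3)): [F, E, D, A, B, C]
After 9 (reverse(3, 5)): [F, E, D, C, B, A]
After 10 (swap(5, 4)): [F, E, D, C, A, B]
After 11 (reverse(0, 3)): [C, D, E, F, A, B]

Answer: [C, D, E, F, A, B]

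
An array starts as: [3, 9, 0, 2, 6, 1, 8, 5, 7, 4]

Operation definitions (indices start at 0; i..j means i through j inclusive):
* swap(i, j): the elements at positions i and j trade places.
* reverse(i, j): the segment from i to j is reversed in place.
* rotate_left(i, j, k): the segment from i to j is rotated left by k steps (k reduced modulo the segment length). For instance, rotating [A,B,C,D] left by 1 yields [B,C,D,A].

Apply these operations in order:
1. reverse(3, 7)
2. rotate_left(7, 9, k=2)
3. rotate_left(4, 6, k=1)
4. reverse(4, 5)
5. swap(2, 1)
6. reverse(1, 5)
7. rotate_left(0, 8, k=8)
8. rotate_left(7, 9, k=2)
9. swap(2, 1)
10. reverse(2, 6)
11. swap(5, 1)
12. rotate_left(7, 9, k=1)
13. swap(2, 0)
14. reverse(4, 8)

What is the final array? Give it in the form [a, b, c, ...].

After 1 (reverse(3, 7)): [3, 9, 0, 5, 8, 1, 6, 2, 7, 4]
After 2 (rotate_left(7, 9, k=2)): [3, 9, 0, 5, 8, 1, 6, 4, 2, 7]
After 3 (rotate_left(4, 6, k=1)): [3, 9, 0, 5, 1, 6, 8, 4, 2, 7]
After 4 (reverse(4, 5)): [3, 9, 0, 5, 6, 1, 8, 4, 2, 7]
After 5 (swap(2, 1)): [3, 0, 9, 5, 6, 1, 8, 4, 2, 7]
After 6 (reverse(1, 5)): [3, 1, 6, 5, 9, 0, 8, 4, 2, 7]
After 7 (rotate_left(0, 8, k=8)): [2, 3, 1, 6, 5, 9, 0, 8, 4, 7]
After 8 (rotate_left(7, 9, k=2)): [2, 3, 1, 6, 5, 9, 0, 7, 8, 4]
After 9 (swap(2, 1)): [2, 1, 3, 6, 5, 9, 0, 7, 8, 4]
After 10 (reverse(2, 6)): [2, 1, 0, 9, 5, 6, 3, 7, 8, 4]
After 11 (swap(5, 1)): [2, 6, 0, 9, 5, 1, 3, 7, 8, 4]
After 12 (rotate_left(7, 9, k=1)): [2, 6, 0, 9, 5, 1, 3, 8, 4, 7]
After 13 (swap(2, 0)): [0, 6, 2, 9, 5, 1, 3, 8, 4, 7]
After 14 (reverse(4, 8)): [0, 6, 2, 9, 4, 8, 3, 1, 5, 7]

Answer: [0, 6, 2, 9, 4, 8, 3, 1, 5, 7]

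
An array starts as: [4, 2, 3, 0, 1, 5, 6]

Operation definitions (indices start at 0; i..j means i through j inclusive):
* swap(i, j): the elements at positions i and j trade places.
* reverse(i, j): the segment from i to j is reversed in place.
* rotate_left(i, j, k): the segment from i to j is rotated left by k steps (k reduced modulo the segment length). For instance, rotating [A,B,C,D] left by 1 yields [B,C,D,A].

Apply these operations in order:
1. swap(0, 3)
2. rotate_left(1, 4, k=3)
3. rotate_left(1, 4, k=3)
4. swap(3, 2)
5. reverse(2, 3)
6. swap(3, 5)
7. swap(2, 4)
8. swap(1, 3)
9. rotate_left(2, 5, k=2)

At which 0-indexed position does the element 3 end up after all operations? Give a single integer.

Answer: 4

Derivation:
After 1 (swap(0, 3)): [0, 2, 3, 4, 1, 5, 6]
After 2 (rotate_left(1, 4, k=3)): [0, 1, 2, 3, 4, 5, 6]
After 3 (rotate_left(1, 4, k=3)): [0, 4, 1, 2, 3, 5, 6]
After 4 (swap(3, 2)): [0, 4, 2, 1, 3, 5, 6]
After 5 (reverse(2, 3)): [0, 4, 1, 2, 3, 5, 6]
After 6 (swap(3, 5)): [0, 4, 1, 5, 3, 2, 6]
After 7 (swap(2, 4)): [0, 4, 3, 5, 1, 2, 6]
After 8 (swap(1, 3)): [0, 5, 3, 4, 1, 2, 6]
After 9 (rotate_left(2, 5, k=2)): [0, 5, 1, 2, 3, 4, 6]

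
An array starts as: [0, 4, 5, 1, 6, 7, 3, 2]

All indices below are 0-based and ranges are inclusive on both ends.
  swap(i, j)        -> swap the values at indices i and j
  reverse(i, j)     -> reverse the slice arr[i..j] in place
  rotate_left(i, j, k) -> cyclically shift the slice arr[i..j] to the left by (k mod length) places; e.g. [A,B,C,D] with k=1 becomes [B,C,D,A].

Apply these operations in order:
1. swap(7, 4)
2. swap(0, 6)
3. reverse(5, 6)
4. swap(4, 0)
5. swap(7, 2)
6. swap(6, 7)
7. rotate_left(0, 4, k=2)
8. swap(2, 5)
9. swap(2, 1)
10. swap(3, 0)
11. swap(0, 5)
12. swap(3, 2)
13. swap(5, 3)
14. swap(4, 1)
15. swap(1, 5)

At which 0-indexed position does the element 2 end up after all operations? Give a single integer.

After 1 (swap(7, 4)): [0, 4, 5, 1, 2, 7, 3, 6]
After 2 (swap(0, 6)): [3, 4, 5, 1, 2, 7, 0, 6]
After 3 (reverse(5, 6)): [3, 4, 5, 1, 2, 0, 7, 6]
After 4 (swap(4, 0)): [2, 4, 5, 1, 3, 0, 7, 6]
After 5 (swap(7, 2)): [2, 4, 6, 1, 3, 0, 7, 5]
After 6 (swap(6, 7)): [2, 4, 6, 1, 3, 0, 5, 7]
After 7 (rotate_left(0, 4, k=2)): [6, 1, 3, 2, 4, 0, 5, 7]
After 8 (swap(2, 5)): [6, 1, 0, 2, 4, 3, 5, 7]
After 9 (swap(2, 1)): [6, 0, 1, 2, 4, 3, 5, 7]
After 10 (swap(3, 0)): [2, 0, 1, 6, 4, 3, 5, 7]
After 11 (swap(0, 5)): [3, 0, 1, 6, 4, 2, 5, 7]
After 12 (swap(3, 2)): [3, 0, 6, 1, 4, 2, 5, 7]
After 13 (swap(5, 3)): [3, 0, 6, 2, 4, 1, 5, 7]
After 14 (swap(4, 1)): [3, 4, 6, 2, 0, 1, 5, 7]
After 15 (swap(1, 5)): [3, 1, 6, 2, 0, 4, 5, 7]

Answer: 3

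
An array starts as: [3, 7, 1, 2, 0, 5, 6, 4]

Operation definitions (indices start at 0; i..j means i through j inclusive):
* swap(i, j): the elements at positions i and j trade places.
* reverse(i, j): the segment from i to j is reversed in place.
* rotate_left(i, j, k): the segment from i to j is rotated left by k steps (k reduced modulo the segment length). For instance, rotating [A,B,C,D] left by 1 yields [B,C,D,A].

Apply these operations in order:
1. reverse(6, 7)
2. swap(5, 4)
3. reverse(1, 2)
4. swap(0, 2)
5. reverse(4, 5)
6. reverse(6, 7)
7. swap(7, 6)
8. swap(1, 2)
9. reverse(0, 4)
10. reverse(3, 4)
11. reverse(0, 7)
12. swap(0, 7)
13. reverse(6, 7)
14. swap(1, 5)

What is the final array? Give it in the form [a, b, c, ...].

Answer: [0, 1, 5, 3, 7, 4, 6, 2]

Derivation:
After 1 (reverse(6, 7)): [3, 7, 1, 2, 0, 5, 4, 6]
After 2 (swap(5, 4)): [3, 7, 1, 2, 5, 0, 4, 6]
After 3 (reverse(1, 2)): [3, 1, 7, 2, 5, 0, 4, 6]
After 4 (swap(0, 2)): [7, 1, 3, 2, 5, 0, 4, 6]
After 5 (reverse(4, 5)): [7, 1, 3, 2, 0, 5, 4, 6]
After 6 (reverse(6, 7)): [7, 1, 3, 2, 0, 5, 6, 4]
After 7 (swap(7, 6)): [7, 1, 3, 2, 0, 5, 4, 6]
After 8 (swap(1, 2)): [7, 3, 1, 2, 0, 5, 4, 6]
After 9 (reverse(0, 4)): [0, 2, 1, 3, 7, 5, 4, 6]
After 10 (reverse(3, 4)): [0, 2, 1, 7, 3, 5, 4, 6]
After 11 (reverse(0, 7)): [6, 4, 5, 3, 7, 1, 2, 0]
After 12 (swap(0, 7)): [0, 4, 5, 3, 7, 1, 2, 6]
After 13 (reverse(6, 7)): [0, 4, 5, 3, 7, 1, 6, 2]
After 14 (swap(1, 5)): [0, 1, 5, 3, 7, 4, 6, 2]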